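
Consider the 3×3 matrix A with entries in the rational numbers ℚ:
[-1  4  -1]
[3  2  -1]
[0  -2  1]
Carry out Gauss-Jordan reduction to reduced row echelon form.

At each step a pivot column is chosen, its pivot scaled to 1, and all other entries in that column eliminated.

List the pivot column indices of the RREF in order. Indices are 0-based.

pivot columns: 0, 1, 2

pivot(0,0)=-1: scale R0 → (1, -4, 1)
  clear (1,0): R1 −= (3)R0 → (0, 14, -4)
pivot(1,1)=14: scale R1 → (0, 1, -2/7)
  clear (0,1): R0 −= (-4)R1 → (1, 0, -1/7)
  clear (2,1): R2 −= (-2)R1 → (0, 0, 3/7)
pivot(2,2)=3/7: scale R2 → (0, 0, 1)
  clear (0,2): R0 −= (-1/7)R2 → (1, 0, 0)
  clear (1,2): R1 −= (-2/7)R2 → (0, 1, 0)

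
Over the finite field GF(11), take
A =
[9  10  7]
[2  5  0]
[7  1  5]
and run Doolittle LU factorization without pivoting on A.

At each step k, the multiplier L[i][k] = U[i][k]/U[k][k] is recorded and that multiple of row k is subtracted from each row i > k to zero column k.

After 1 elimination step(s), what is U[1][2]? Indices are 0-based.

[col 0] pivot 9
  R1 -= 10*R0 → (0, 4, 7)  (L[1][0] := 10)
  R2 -= 2*R0 → (0, 3, 2)  (L[2][0] := 2)

U[1][2] = 7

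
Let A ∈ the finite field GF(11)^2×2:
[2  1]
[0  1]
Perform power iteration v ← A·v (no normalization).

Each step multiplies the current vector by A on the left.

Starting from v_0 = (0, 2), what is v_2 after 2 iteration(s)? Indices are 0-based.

v_0 = (0, 2).
v_1 = A·v_0 = (2, 2).
v_2 = A·v_1 = (6, 2).

v_2 = (6, 2)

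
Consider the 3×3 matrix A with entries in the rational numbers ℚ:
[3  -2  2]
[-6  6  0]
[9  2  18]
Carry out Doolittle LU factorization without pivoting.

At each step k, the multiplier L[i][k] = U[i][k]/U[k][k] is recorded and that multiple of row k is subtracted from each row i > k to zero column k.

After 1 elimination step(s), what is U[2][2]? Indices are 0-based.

k=0: U[0][0]=3
  eliminate (1,0): mult=-2, new row 1: (0, 2, 4); set L[1][0]=-2
  eliminate (2,0): mult=3, new row 2: (0, 8, 12); set L[2][0]=3

U[2][2] = 12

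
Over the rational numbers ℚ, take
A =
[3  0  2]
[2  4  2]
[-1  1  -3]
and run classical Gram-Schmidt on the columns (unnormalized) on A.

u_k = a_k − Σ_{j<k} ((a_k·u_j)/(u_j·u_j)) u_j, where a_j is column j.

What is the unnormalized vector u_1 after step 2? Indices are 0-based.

u_1 = (-3/2, 3, 3/2)

Step 1: u_0 = a_0 = (3, 2, -1).
Step 2: u_1 = a_1 − (1/2)·u_0 = (-3/2, 3, 3/2).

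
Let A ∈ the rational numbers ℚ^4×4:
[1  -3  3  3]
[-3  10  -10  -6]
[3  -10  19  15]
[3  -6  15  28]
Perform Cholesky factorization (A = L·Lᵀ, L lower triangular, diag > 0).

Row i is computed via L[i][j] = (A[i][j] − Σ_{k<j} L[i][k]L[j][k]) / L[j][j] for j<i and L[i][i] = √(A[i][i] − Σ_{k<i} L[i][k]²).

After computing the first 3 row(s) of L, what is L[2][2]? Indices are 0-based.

Step 1: L[0][0] = √(1) = 1.
  L[1][0] = (-3) / L[0][0] = -3.
Step 2: L[1][1] = √(1) = 1.
  L[2][0] = (3) / L[0][0] = 3.
  L[2][1] = (-1) / L[1][1] = -1.
Step 3: L[2][2] = √(9) = 3.

L[2][2] = 3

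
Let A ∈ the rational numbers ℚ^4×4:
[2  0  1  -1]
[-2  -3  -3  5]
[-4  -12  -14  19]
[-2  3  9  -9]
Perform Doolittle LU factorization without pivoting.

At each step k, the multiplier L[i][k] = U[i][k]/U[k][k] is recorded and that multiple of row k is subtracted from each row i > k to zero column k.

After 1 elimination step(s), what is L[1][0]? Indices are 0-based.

L[1][0] = -1

[col 0] pivot 2
  R1 -= -1*R0 → (0, -3, -2, 4)  (L[1][0] := -1)
  R2 -= -2*R0 → (0, -12, -12, 17)  (L[2][0] := -2)
  R3 -= -1*R0 → (0, 3, 10, -10)  (L[3][0] := -1)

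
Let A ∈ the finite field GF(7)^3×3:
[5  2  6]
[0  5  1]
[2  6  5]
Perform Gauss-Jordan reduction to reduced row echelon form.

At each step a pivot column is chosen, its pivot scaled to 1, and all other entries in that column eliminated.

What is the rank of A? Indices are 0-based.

pivot(0,0)=5: scale R0 → (1, 6, 4)
  clear (2,0): R2 −= (2)R0 → (0, 1, 4)
pivot(1,1)=5: scale R1 → (0, 1, 3)
  clear (0,1): R0 −= (6)R1 → (1, 0, 0)
  clear (2,1): R2 −= (1)R1 → (0, 0, 1)
pivot(2,2)=1: scale R2 → (0, 0, 1)
  clear (1,2): R1 −= (3)R2 → (0, 1, 0)

rank = 3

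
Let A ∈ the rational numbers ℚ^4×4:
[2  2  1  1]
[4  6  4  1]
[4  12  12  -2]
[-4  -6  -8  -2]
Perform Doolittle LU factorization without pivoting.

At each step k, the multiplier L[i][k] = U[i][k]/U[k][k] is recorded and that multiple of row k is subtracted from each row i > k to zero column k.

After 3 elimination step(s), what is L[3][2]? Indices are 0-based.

k=0: U[0][0]=2
  eliminate (1,0): mult=2, new row 1: (0, 2, 2, -1); set L[1][0]=2
  eliminate (2,0): mult=2, new row 2: (0, 8, 10, -4); set L[2][0]=2
  eliminate (3,0): mult=-2, new row 3: (0, -2, -6, 0); set L[3][0]=-2
k=1: U[1][1]=2
  eliminate (2,1): mult=4, new row 2: (0, 0, 2, 0); set L[2][1]=4
  eliminate (3,1): mult=-1, new row 3: (0, 0, -4, -1); set L[3][1]=-1
k=2: U[2][2]=2
  eliminate (3,2): mult=-2, new row 3: (0, 0, 0, -1); set L[3][2]=-2

L[3][2] = -2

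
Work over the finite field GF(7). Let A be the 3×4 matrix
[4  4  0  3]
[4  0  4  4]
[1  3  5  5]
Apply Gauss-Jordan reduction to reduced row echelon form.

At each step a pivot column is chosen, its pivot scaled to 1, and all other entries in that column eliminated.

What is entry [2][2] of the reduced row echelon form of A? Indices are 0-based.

step 1: normalize row 0 (÷4) = (1, 1, 0, 6)
  row 1: subtract 4×row0 = (0, 3, 4, 1)
  row 2: subtract 1×row0 = (0, 2, 5, 6)
step 2: normalize row 1 (÷3) = (0, 1, 6, 5)
  row 0: subtract 1×row1 = (1, 0, 1, 1)
  row 2: subtract 2×row1 = (0, 0, 0, 3)
skip col 2 (zero from row 2)
step 3: normalize row 2 (÷3) = (0, 0, 0, 1)
  row 0: subtract 1×row2 = (1, 0, 1, 0)
  row 1: subtract 5×row2 = (0, 1, 6, 0)

M[2][2] = 0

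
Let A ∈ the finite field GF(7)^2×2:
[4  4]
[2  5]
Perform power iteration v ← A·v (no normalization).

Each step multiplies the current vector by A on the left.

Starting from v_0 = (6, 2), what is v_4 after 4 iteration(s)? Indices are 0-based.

v_0 = (6, 2).
v_1 = A·v_0 = (4, 1).
v_2 = A·v_1 = (6, 6).
v_3 = A·v_2 = (6, 0).
v_4 = A·v_3 = (3, 5).

v_4 = (3, 5)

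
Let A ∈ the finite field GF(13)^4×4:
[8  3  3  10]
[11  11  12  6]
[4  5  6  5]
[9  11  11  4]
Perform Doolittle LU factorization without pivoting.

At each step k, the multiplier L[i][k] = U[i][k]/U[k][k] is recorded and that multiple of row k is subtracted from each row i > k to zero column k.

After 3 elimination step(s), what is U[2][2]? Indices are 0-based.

U[2][2] = 9

Step 1: pivot at (0,0) is 8.
  row1 ← row1 − (3)·row0  ⇒  L[1][0]=3, U row1=(0, 2, 3, 2)
  row2 ← row2 − (7)·row0  ⇒  L[2][0]=7, U row2=(0, 10, 11, 0)
  row3 ← row3 − (6)·row0  ⇒  L[3][0]=6, U row3=(0, 6, 6, 9)
Step 2: pivot at (1,1) is 2.
  row2 ← row2 − (5)·row1  ⇒  L[2][1]=5, U row2=(0, 0, 9, 3)
  row3 ← row3 − (3)·row1  ⇒  L[3][1]=3, U row3=(0, 0, 10, 3)
Step 3: pivot at (2,2) is 9.
  row3 ← row3 − (4)·row2  ⇒  L[3][2]=4, U row3=(0, 0, 0, 4)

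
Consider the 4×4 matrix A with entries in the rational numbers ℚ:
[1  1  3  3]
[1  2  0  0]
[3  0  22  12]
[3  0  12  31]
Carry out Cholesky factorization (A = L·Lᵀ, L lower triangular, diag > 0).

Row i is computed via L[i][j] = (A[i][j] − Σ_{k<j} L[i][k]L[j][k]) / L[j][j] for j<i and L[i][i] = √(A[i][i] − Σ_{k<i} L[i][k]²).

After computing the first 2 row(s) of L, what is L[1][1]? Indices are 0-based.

Step 1: L[0][0] = √(1) = 1.
  L[1][0] = (1) / L[0][0] = 1.
Step 2: L[1][1] = √(1) = 1.

L[1][1] = 1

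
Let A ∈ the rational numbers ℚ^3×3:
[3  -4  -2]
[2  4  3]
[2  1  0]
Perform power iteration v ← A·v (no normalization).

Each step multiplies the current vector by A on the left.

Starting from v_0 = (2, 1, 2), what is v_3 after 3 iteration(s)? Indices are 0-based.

v_3 = (-504, 154, -77)

v_0 = (2, 1, 2).
v_1 = A·v_0 = (-2, 14, 5).
v_2 = A·v_1 = (-72, 67, 10).
v_3 = A·v_2 = (-504, 154, -77).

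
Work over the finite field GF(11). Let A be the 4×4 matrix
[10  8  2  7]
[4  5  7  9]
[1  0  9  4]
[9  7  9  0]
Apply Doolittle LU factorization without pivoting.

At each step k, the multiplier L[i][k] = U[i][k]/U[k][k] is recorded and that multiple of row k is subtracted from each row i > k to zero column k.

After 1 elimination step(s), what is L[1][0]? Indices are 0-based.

L[1][0] = 7

[col 0] pivot 10
  R1 -= 7*R0 → (0, 4, 4, 4)  (L[1][0] := 7)
  R2 -= 10*R0 → (0, 8, 0, 0)  (L[2][0] := 10)
  R3 -= 2*R0 → (0, 2, 5, 8)  (L[3][0] := 2)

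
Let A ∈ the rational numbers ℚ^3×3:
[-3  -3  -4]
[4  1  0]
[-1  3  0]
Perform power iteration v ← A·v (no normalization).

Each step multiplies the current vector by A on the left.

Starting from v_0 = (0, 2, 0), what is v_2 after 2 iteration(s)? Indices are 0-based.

v_0 = (0, 2, 0).
v_1 = A·v_0 = (-6, 2, 6).
v_2 = A·v_1 = (-12, -22, 12).

v_2 = (-12, -22, 12)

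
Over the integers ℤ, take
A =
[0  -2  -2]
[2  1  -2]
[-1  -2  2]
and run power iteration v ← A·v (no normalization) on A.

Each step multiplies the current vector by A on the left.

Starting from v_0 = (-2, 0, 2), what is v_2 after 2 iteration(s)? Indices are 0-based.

v_2 = (4, -28, 32)

v_0 = (-2, 0, 2).
v_1 = A·v_0 = (-4, -8, 6).
v_2 = A·v_1 = (4, -28, 32).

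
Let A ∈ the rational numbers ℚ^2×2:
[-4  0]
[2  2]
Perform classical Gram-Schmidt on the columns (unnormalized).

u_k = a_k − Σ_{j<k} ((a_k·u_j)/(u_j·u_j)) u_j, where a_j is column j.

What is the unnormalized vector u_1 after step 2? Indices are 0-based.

u_1 = (4/5, 8/5)

Step 1: u_0 = a_0 = (-4, 2).
Step 2: u_1 = a_1 − (1/5)·u_0 = (4/5, 8/5).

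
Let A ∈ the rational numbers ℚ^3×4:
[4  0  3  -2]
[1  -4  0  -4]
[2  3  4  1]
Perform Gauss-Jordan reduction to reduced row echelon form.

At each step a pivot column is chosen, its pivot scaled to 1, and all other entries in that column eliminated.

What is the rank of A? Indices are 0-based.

rank = 3

step 1: normalize row 0 (÷4) = (1, 0, 3/4, -1/2)
  row 1: subtract 1×row0 = (0, -4, -3/4, -7/2)
  row 2: subtract 2×row0 = (0, 3, 5/2, 2)
step 2: normalize row 1 (÷-4) = (0, 1, 3/16, 7/8)
  row 2: subtract 3×row1 = (0, 0, 31/16, -5/8)
step 3: normalize row 2 (÷31/16) = (0, 0, 1, -10/31)
  row 0: subtract 3/4×row2 = (1, 0, 0, -8/31)
  row 1: subtract 3/16×row2 = (0, 1, 0, 29/31)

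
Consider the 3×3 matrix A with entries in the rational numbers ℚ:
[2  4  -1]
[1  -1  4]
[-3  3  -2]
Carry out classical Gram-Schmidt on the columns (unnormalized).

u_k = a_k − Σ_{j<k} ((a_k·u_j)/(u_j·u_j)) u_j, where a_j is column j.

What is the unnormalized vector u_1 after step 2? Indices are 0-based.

u_1 = (30/7, -6/7, 18/7)

Step 1: u_0 = a_0 = (2, 1, -3).
Step 2: u_1 = a_1 − (-1/7)·u_0 = (30/7, -6/7, 18/7).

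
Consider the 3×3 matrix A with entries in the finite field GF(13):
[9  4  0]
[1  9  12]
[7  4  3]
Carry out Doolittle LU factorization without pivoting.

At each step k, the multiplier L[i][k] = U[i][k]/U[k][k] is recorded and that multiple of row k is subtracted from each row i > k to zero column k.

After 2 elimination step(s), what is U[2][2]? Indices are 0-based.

U[2][2] = 8

Step 1: pivot at (0,0) is 9.
  row1 ← row1 − (3)·row0  ⇒  L[1][0]=3, U row1=(0, 10, 12)
  row2 ← row2 − (8)·row0  ⇒  L[2][0]=8, U row2=(0, 11, 3)
Step 2: pivot at (1,1) is 10.
  row2 ← row2 − (5)·row1  ⇒  L[2][1]=5, U row2=(0, 0, 8)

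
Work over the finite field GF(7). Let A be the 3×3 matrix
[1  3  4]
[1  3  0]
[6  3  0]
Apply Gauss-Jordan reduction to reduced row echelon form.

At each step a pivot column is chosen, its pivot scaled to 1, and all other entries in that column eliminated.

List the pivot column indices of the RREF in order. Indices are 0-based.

pivot(0,0)=1: scale R0 → (1, 3, 4)
  clear (1,0): R1 −= (1)R0 → (0, 0, 3)
  clear (2,0): R2 −= (6)R0 → (0, 6, 4)
pivot(1,1): swap R1↔R2
pivot(1,1)=6: scale R1 → (0, 1, 3)
  clear (0,1): R0 −= (3)R1 → (1, 0, 2)
pivot(2,2)=3: scale R2 → (0, 0, 1)
  clear (0,2): R0 −= (2)R2 → (1, 0, 0)
  clear (1,2): R1 −= (3)R2 → (0, 1, 0)

pivot columns: 0, 1, 2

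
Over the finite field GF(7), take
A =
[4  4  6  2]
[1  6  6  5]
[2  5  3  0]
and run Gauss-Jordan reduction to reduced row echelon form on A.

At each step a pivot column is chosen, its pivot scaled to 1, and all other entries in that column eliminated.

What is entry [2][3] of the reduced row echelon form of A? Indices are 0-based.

[1] R0 /= 4  ⇒  (1, 1, 5, 4)
     R1 -= 1·R0  ⇒  (0, 5, 1, 1)
     R2 -= 2·R0  ⇒  (0, 3, 0, 6)
[2] R1 /= 5  ⇒  (0, 1, 3, 3)
     R0 -= 1·R1  ⇒  (1, 0, 2, 1)
     R2 -= 3·R1  ⇒  (0, 0, 5, 4)
[3] R2 /= 5  ⇒  (0, 0, 1, 5)
     R0 -= 2·R2  ⇒  (1, 0, 0, 5)
     R1 -= 3·R2  ⇒  (0, 1, 0, 2)

M[2][3] = 5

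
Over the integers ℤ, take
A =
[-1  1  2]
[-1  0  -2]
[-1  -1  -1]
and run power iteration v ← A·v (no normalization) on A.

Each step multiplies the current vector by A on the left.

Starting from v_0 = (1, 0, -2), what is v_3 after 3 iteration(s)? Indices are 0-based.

v_0 = (1, 0, -2).
v_1 = A·v_0 = (-5, 3, 1).
v_2 = A·v_1 = (10, 3, 1).
v_3 = A·v_2 = (-5, -12, -14).

v_3 = (-5, -12, -14)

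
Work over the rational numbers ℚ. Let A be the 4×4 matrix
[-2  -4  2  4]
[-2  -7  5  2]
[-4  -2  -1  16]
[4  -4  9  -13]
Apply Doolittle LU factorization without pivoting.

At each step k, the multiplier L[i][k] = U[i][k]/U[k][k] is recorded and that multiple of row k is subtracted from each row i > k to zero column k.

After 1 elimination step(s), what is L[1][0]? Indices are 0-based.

L[1][0] = 1

k=0: U[0][0]=-2
  eliminate (1,0): mult=1, new row 1: (0, -3, 3, -2); set L[1][0]=1
  eliminate (2,0): mult=2, new row 2: (0, 6, -5, 8); set L[2][0]=2
  eliminate (3,0): mult=-2, new row 3: (0, -12, 13, -5); set L[3][0]=-2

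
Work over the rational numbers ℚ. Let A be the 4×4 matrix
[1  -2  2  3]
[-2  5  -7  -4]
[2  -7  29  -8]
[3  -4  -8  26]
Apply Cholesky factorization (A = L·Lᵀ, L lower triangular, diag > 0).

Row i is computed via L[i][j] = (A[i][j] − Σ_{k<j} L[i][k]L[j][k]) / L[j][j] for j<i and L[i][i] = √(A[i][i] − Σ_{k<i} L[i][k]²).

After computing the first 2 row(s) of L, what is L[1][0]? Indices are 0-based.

L[1][0] = -2

Step 1: L[0][0] = √(1) = 1.
  L[1][0] = (-2) / L[0][0] = -2.
Step 2: L[1][1] = √(1) = 1.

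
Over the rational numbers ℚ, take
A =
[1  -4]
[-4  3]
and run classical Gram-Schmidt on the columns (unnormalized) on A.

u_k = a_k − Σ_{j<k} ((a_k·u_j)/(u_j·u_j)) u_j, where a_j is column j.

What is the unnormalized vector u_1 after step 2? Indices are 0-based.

Step 1: u_0 = a_0 = (1, -4).
Step 2: u_1 = a_1 − (-16/17)·u_0 = (-52/17, -13/17).

u_1 = (-52/17, -13/17)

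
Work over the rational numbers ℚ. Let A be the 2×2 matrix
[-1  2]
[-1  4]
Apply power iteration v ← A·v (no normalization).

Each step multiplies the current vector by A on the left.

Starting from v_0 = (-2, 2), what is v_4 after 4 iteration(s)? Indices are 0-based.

v_0 = (-2, 2).
v_1 = A·v_0 = (6, 10).
v_2 = A·v_1 = (14, 34).
v_3 = A·v_2 = (54, 122).
v_4 = A·v_3 = (190, 434).

v_4 = (190, 434)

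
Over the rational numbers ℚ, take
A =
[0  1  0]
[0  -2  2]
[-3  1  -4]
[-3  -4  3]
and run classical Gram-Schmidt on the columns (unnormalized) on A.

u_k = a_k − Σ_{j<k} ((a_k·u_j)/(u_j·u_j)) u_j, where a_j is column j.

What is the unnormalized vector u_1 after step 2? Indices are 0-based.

Step 1: u_0 = a_0 = (0, 0, -3, -3).
Step 2: u_1 = a_1 − (1/2)·u_0 = (1, -2, 5/2, -5/2).

u_1 = (1, -2, 5/2, -5/2)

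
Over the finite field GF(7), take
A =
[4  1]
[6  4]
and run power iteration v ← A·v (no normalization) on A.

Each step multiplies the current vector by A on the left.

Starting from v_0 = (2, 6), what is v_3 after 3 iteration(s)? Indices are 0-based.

v_0 = (2, 6).
v_1 = A·v_0 = (0, 1).
v_2 = A·v_1 = (1, 4).
v_3 = A·v_2 = (1, 1).

v_3 = (1, 1)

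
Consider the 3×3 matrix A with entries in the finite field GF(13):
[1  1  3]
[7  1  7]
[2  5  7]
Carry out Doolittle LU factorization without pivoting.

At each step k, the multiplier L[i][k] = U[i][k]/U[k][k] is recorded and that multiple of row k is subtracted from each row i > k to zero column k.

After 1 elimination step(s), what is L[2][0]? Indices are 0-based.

L[2][0] = 2

k=0: U[0][0]=1
  eliminate (1,0): mult=7, new row 1: (0, 7, 12); set L[1][0]=7
  eliminate (2,0): mult=2, new row 2: (0, 3, 1); set L[2][0]=2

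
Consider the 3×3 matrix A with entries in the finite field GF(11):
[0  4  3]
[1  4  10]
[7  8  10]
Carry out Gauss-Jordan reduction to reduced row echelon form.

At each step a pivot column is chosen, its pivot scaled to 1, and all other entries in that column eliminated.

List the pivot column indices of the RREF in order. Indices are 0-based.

step 1: exchange rows 0,1
step 1: normalize row 0 (÷1) = (1, 4, 10)
  row 2: subtract 7×row0 = (0, 2, 6)
step 2: normalize row 1 (÷4) = (0, 1, 9)
  row 0: subtract 4×row1 = (1, 0, 7)
  row 2: subtract 2×row1 = (0, 0, 10)
step 3: normalize row 2 (÷10) = (0, 0, 1)
  row 0: subtract 7×row2 = (1, 0, 0)
  row 1: subtract 9×row2 = (0, 1, 0)

pivot columns: 0, 1, 2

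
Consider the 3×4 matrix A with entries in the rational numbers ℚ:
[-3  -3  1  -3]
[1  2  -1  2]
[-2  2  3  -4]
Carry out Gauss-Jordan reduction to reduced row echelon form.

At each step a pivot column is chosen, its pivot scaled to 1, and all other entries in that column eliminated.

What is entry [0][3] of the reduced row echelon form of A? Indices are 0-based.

M[0][3] = 2/5

pivot(0,0)=-3: scale R0 → (1, 1, -1/3, 1)
  clear (1,0): R1 −= (1)R0 → (0, 1, -2/3, 1)
  clear (2,0): R2 −= (-2)R0 → (0, 4, 7/3, -2)
pivot(1,1)=1: scale R1 → (0, 1, -2/3, 1)
  clear (0,1): R0 −= (1)R1 → (1, 0, 1/3, 0)
  clear (2,1): R2 −= (4)R1 → (0, 0, 5, -6)
pivot(2,2)=5: scale R2 → (0, 0, 1, -6/5)
  clear (0,2): R0 −= (1/3)R2 → (1, 0, 0, 2/5)
  clear (1,2): R1 −= (-2/3)R2 → (0, 1, 0, 1/5)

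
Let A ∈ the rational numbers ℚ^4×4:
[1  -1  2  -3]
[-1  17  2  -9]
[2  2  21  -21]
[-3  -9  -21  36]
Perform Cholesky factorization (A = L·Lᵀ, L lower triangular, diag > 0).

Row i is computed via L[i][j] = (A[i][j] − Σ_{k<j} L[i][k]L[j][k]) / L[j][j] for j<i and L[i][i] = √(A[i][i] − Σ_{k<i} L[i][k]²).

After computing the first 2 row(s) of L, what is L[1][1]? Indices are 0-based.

Step 1: L[0][0] = √(1) = 1.
  L[1][0] = (-1) / L[0][0] = -1.
Step 2: L[1][1] = √(16) = 4.

L[1][1] = 4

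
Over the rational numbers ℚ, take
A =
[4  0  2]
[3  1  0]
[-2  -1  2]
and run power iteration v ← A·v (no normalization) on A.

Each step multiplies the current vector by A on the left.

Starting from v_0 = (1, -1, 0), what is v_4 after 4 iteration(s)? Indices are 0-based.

v_0 = (1, -1, 0).
v_1 = A·v_0 = (4, 2, -1).
v_2 = A·v_1 = (14, 14, -12).
v_3 = A·v_2 = (32, 56, -66).
v_4 = A·v_3 = (-4, 152, -252).

v_4 = (-4, 152, -252)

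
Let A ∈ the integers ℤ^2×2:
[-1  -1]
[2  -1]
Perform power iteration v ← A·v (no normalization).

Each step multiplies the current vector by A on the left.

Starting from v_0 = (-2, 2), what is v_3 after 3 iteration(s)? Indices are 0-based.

v_0 = (-2, 2).
v_1 = A·v_0 = (0, -6).
v_2 = A·v_1 = (6, 6).
v_3 = A·v_2 = (-12, 6).

v_3 = (-12, 6)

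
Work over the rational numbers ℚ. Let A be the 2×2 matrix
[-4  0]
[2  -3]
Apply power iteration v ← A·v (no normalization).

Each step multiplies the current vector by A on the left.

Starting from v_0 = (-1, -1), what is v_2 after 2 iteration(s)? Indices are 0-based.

v_0 = (-1, -1).
v_1 = A·v_0 = (4, 1).
v_2 = A·v_1 = (-16, 5).

v_2 = (-16, 5)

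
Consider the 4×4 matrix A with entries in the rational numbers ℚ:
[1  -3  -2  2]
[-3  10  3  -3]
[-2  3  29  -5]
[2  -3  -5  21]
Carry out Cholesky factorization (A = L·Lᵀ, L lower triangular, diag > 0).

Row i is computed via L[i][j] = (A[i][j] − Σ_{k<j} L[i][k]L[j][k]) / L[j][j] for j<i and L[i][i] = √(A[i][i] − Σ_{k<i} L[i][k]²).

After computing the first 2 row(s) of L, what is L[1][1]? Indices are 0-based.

L[1][1] = 1

Step 1: L[0][0] = √(1) = 1.
  L[1][0] = (-3) / L[0][0] = -3.
Step 2: L[1][1] = √(1) = 1.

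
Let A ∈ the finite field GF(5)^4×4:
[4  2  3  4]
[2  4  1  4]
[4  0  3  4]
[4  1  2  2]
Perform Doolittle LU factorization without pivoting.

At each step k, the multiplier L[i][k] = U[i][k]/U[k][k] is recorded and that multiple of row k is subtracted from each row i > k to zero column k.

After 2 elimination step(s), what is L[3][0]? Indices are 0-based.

L[3][0] = 1

[col 0] pivot 4
  R1 -= 3*R0 → (0, 3, 2, 2)  (L[1][0] := 3)
  R2 -= 1*R0 → (0, 3, 0, 0)  (L[2][0] := 1)
  R3 -= 1*R0 → (0, 4, 4, 3)  (L[3][0] := 1)
[col 1] pivot 3
  R2 -= 1*R1 → (0, 0, 3, 3)  (L[2][1] := 1)
  R3 -= 3*R1 → (0, 0, 3, 2)  (L[3][1] := 3)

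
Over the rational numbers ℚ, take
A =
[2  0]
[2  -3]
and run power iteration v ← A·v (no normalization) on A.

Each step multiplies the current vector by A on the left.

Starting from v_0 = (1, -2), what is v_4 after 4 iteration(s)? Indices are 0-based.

v_0 = (1, -2).
v_1 = A·v_0 = (2, 8).
v_2 = A·v_1 = (4, -20).
v_3 = A·v_2 = (8, 68).
v_4 = A·v_3 = (16, -188).

v_4 = (16, -188)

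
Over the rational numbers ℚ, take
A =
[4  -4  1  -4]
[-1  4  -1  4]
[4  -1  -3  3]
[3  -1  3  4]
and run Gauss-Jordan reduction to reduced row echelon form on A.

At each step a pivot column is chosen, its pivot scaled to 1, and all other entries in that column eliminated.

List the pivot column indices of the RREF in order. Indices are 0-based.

pivot columns: 0, 1, 2, 3

pivot(0,0)=4: scale R0 → (1, -1, 1/4, -1)
  clear (1,0): R1 −= (-1)R0 → (0, 3, -3/4, 3)
  clear (2,0): R2 −= (4)R0 → (0, 3, -4, 7)
  clear (3,0): R3 −= (3)R0 → (0, 2, 9/4, 7)
pivot(1,1)=3: scale R1 → (0, 1, -1/4, 1)
  clear (0,1): R0 −= (-1)R1 → (1, 0, 0, 0)
  clear (2,1): R2 −= (3)R1 → (0, 0, -13/4, 4)
  clear (3,1): R3 −= (2)R1 → (0, 0, 11/4, 5)
pivot(2,2)=-13/4: scale R2 → (0, 0, 1, -16/13)
  clear (1,2): R1 −= (-1/4)R2 → (0, 1, 0, 9/13)
  clear (3,2): R3 −= (11/4)R2 → (0, 0, 0, 109/13)
pivot(3,3)=109/13: scale R3 → (0, 0, 0, 1)
  clear (1,3): R1 −= (9/13)R3 → (0, 1, 0, 0)
  clear (2,3): R2 −= (-16/13)R3 → (0, 0, 1, 0)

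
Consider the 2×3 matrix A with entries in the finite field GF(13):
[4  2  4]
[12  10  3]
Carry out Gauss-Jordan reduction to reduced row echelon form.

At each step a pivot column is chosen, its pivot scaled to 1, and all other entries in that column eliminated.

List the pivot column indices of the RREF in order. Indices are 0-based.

pivot columns: 0, 1

pivot(0,0)=4: scale R0 → (1, 7, 1)
  clear (1,0): R1 −= (12)R0 → (0, 4, 4)
pivot(1,1)=4: scale R1 → (0, 1, 1)
  clear (0,1): R0 −= (7)R1 → (1, 0, 7)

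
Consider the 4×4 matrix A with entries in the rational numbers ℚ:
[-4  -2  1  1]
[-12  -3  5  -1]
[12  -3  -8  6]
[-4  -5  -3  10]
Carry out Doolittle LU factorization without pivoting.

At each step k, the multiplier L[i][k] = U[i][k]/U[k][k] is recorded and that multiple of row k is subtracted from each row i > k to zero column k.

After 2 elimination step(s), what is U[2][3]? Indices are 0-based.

Step 1: pivot at (0,0) is -4.
  row1 ← row1 − (3)·row0  ⇒  L[1][0]=3, U row1=(0, 3, 2, -4)
  row2 ← row2 − (-3)·row0  ⇒  L[2][0]=-3, U row2=(0, -9, -5, 9)
  row3 ← row3 − (1)·row0  ⇒  L[3][0]=1, U row3=(0, -3, -4, 9)
Step 2: pivot at (1,1) is 3.
  row2 ← row2 − (-3)·row1  ⇒  L[2][1]=-3, U row2=(0, 0, 1, -3)
  row3 ← row3 − (-1)·row1  ⇒  L[3][1]=-1, U row3=(0, 0, -2, 5)

U[2][3] = -3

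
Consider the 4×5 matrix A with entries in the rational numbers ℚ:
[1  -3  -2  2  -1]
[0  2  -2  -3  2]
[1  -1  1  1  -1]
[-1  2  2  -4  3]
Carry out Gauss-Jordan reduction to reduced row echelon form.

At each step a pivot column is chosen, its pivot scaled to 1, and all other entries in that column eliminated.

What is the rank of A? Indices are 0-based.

[1] R0 /= 1  ⇒  (1, -3, -2, 2, -1)
     R2 -= 1·R0  ⇒  (0, 2, 3, -1, 0)
     R3 -= -1·R0  ⇒  (0, -1, 0, -2, 2)
[2] R1 /= 2  ⇒  (0, 1, -1, -3/2, 1)
     R0 -= -3·R1  ⇒  (1, 0, -5, -5/2, 2)
     R2 -= 2·R1  ⇒  (0, 0, 5, 2, -2)
     R3 -= -1·R1  ⇒  (0, 0, -1, -7/2, 3)
[3] R2 /= 5  ⇒  (0, 0, 1, 2/5, -2/5)
     R0 -= -5·R2  ⇒  (1, 0, 0, -1/2, 0)
     R1 -= -1·R2  ⇒  (0, 1, 0, -11/10, 3/5)
     R3 -= -1·R2  ⇒  (0, 0, 0, -31/10, 13/5)
[4] R3 /= -31/10  ⇒  (0, 0, 0, 1, -26/31)
     R0 -= -1/2·R3  ⇒  (1, 0, 0, 0, -13/31)
     R1 -= -11/10·R3  ⇒  (0, 1, 0, 0, -10/31)
     R2 -= 2/5·R3  ⇒  (0, 0, 1, 0, -2/31)

rank = 4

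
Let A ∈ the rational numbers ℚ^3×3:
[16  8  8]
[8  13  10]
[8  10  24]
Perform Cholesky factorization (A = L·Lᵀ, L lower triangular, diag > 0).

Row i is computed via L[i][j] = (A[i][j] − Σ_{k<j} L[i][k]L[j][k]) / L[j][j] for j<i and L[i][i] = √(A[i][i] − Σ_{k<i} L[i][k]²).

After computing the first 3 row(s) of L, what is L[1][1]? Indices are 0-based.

L[1][1] = 3

Step 1: L[0][0] = √(16) = 4.
  L[1][0] = (8) / L[0][0] = 2.
Step 2: L[1][1] = √(9) = 3.
  L[2][0] = (8) / L[0][0] = 2.
  L[2][1] = (6) / L[1][1] = 2.
Step 3: L[2][2] = √(16) = 4.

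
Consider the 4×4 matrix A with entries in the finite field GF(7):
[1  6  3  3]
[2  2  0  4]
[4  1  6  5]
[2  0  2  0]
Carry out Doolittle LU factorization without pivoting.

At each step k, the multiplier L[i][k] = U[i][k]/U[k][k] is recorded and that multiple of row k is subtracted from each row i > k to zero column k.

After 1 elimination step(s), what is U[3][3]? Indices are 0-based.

k=0: U[0][0]=1
  eliminate (1,0): mult=2, new row 1: (0, 4, 1, 5); set L[1][0]=2
  eliminate (2,0): mult=4, new row 2: (0, 5, 1, 0); set L[2][0]=4
  eliminate (3,0): mult=2, new row 3: (0, 2, 3, 1); set L[3][0]=2

U[3][3] = 1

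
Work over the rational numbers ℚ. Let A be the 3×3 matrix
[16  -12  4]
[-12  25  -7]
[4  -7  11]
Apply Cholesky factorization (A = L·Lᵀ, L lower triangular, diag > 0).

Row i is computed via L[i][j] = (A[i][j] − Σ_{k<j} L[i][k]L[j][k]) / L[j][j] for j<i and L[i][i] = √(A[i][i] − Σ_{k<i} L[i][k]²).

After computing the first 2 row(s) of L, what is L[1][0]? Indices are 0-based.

Step 1: L[0][0] = √(16) = 4.
  L[1][0] = (-12) / L[0][0] = -3.
Step 2: L[1][1] = √(16) = 4.

L[1][0] = -3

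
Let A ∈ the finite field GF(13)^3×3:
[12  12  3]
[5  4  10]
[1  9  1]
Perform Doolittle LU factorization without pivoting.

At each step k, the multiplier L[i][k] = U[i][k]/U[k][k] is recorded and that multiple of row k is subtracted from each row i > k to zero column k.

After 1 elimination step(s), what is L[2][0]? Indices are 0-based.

L[2][0] = 12

Step 1: pivot at (0,0) is 12.
  row1 ← row1 − (8)·row0  ⇒  L[1][0]=8, U row1=(0, 12, 12)
  row2 ← row2 − (12)·row0  ⇒  L[2][0]=12, U row2=(0, 8, 4)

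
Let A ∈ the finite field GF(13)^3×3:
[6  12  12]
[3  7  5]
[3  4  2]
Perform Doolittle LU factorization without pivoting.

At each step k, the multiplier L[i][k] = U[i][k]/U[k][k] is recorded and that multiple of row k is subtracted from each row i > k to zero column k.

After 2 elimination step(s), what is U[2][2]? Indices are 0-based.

U[2][2] = 7

k=0: U[0][0]=6
  eliminate (1,0): mult=7, new row 1: (0, 1, 12); set L[1][0]=7
  eliminate (2,0): mult=7, new row 2: (0, 11, 9); set L[2][0]=7
k=1: U[1][1]=1
  eliminate (2,1): mult=11, new row 2: (0, 0, 7); set L[2][1]=11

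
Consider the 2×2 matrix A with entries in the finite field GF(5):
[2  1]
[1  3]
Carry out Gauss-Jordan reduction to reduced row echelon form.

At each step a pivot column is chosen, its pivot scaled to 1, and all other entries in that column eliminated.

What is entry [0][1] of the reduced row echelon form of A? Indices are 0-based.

step 1: normalize row 0 (÷2) = (1, 3)
  row 1: subtract 1×row0 = (0, 0)
skip col 1 (zero from row 1)

M[0][1] = 3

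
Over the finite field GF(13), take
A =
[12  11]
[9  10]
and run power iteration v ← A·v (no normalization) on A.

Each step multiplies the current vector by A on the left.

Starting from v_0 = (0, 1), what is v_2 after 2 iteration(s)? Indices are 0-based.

v_2 = (8, 4)

v_0 = (0, 1).
v_1 = A·v_0 = (11, 10).
v_2 = A·v_1 = (8, 4).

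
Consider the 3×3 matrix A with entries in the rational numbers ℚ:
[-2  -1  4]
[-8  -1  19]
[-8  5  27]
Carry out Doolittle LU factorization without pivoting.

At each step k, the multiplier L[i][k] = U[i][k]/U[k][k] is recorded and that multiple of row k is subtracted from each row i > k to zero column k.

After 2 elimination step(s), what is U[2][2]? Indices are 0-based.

Step 1: pivot at (0,0) is -2.
  row1 ← row1 − (4)·row0  ⇒  L[1][0]=4, U row1=(0, 3, 3)
  row2 ← row2 − (4)·row0  ⇒  L[2][0]=4, U row2=(0, 9, 11)
Step 2: pivot at (1,1) is 3.
  row2 ← row2 − (3)·row1  ⇒  L[2][1]=3, U row2=(0, 0, 2)

U[2][2] = 2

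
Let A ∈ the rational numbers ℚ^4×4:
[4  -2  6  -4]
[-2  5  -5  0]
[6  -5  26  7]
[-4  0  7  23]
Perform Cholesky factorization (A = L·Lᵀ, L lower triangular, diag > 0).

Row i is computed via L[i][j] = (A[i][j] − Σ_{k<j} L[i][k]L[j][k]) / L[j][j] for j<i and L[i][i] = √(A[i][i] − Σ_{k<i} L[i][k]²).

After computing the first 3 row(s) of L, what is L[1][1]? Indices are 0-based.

L[1][1] = 2

Step 1: L[0][0] = √(4) = 2.
  L[1][0] = (-2) / L[0][0] = -1.
Step 2: L[1][1] = √(4) = 2.
  L[2][0] = (6) / L[0][0] = 3.
  L[2][1] = (-2) / L[1][1] = -1.
Step 3: L[2][2] = √(16) = 4.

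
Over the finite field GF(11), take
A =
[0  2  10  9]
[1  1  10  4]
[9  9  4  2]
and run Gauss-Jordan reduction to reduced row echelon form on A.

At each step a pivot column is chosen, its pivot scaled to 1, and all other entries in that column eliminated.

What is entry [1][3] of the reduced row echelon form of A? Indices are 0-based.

M[1][3] = 7

pivot(0,0): swap R0↔R1
pivot(0,0)=1: scale R0 → (1, 1, 10, 4)
  clear (2,0): R2 −= (9)R0 → (0, 0, 2, 10)
pivot(1,1)=2: scale R1 → (0, 1, 5, 10)
  clear (0,1): R0 −= (1)R1 → (1, 0, 5, 5)
pivot(2,2)=2: scale R2 → (0, 0, 1, 5)
  clear (0,2): R0 −= (5)R2 → (1, 0, 0, 2)
  clear (1,2): R1 −= (5)R2 → (0, 1, 0, 7)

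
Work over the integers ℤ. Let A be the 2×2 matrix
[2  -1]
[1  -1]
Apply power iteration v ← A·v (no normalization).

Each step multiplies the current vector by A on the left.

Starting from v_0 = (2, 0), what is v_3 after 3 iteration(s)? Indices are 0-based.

v_3 = (10, 4)

v_0 = (2, 0).
v_1 = A·v_0 = (4, 2).
v_2 = A·v_1 = (6, 2).
v_3 = A·v_2 = (10, 4).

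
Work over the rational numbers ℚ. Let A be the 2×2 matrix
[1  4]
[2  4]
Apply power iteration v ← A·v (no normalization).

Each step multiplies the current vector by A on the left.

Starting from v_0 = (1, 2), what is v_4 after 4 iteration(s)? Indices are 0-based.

v_4 = (1601, 1882)

v_0 = (1, 2).
v_1 = A·v_0 = (9, 10).
v_2 = A·v_1 = (49, 58).
v_3 = A·v_2 = (281, 330).
v_4 = A·v_3 = (1601, 1882).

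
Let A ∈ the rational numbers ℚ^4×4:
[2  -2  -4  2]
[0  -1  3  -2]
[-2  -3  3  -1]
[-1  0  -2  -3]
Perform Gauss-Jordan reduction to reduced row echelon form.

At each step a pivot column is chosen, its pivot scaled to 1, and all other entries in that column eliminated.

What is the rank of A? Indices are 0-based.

rank = 4

step 1: normalize row 0 (÷2) = (1, -1, -2, 1)
  row 2: subtract -2×row0 = (0, -5, -1, 1)
  row 3: subtract -1×row0 = (0, -1, -4, -2)
step 2: normalize row 1 (÷-1) = (0, 1, -3, 2)
  row 0: subtract -1×row1 = (1, 0, -5, 3)
  row 2: subtract -5×row1 = (0, 0, -16, 11)
  row 3: subtract -1×row1 = (0, 0, -7, 0)
step 3: normalize row 2 (÷-16) = (0, 0, 1, -11/16)
  row 0: subtract -5×row2 = (1, 0, 0, -7/16)
  row 1: subtract -3×row2 = (0, 1, 0, -1/16)
  row 3: subtract -7×row2 = (0, 0, 0, -77/16)
step 4: normalize row 3 (÷-77/16) = (0, 0, 0, 1)
  row 0: subtract -7/16×row3 = (1, 0, 0, 0)
  row 1: subtract -1/16×row3 = (0, 1, 0, 0)
  row 2: subtract -11/16×row3 = (0, 0, 1, 0)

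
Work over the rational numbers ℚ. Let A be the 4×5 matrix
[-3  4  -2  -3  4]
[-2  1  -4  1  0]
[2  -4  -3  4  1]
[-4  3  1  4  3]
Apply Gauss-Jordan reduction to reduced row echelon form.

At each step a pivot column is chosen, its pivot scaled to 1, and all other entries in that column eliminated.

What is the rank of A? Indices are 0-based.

rank = 4

[1] R0 /= -3  ⇒  (1, -4/3, 2/3, 1, -4/3)
     R1 -= -2·R0  ⇒  (0, -5/3, -8/3, 3, -8/3)
     R2 -= 2·R0  ⇒  (0, -4/3, -13/3, 2, 11/3)
     R3 -= -4·R0  ⇒  (0, -7/3, 11/3, 8, -7/3)
[2] R1 /= -5/3  ⇒  (0, 1, 8/5, -9/5, 8/5)
     R0 -= -4/3·R1  ⇒  (1, 0, 14/5, -7/5, 4/5)
     R2 -= -4/3·R1  ⇒  (0, 0, -11/5, -2/5, 29/5)
     R3 -= -7/3·R1  ⇒  (0, 0, 37/5, 19/5, 7/5)
[3] R2 /= -11/5  ⇒  (0, 0, 1, 2/11, -29/11)
     R0 -= 14/5·R2  ⇒  (1, 0, 0, -21/11, 90/11)
     R1 -= 8/5·R2  ⇒  (0, 1, 0, -23/11, 64/11)
     R3 -= 37/5·R2  ⇒  (0, 0, 0, 27/11, 230/11)
[4] R3 /= 27/11  ⇒  (0, 0, 0, 1, 230/27)
     R0 -= -21/11·R3  ⇒  (1, 0, 0, 0, 220/9)
     R1 -= -23/11·R3  ⇒  (0, 1, 0, 0, 638/27)
     R2 -= 2/11·R3  ⇒  (0, 0, 1, 0, -113/27)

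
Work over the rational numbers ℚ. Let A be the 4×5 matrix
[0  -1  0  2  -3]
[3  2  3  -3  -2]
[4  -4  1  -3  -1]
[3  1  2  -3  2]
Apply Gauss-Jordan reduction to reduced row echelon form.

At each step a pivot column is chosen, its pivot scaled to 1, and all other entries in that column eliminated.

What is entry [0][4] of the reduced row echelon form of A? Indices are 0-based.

M[0][4] = 79/19

step 1: exchange rows 0,1
step 1: normalize row 0 (÷3) = (1, 2/3, 1, -1, -2/3)
  row 2: subtract 4×row0 = (0, -20/3, -3, 1, 5/3)
  row 3: subtract 3×row0 = (0, -1, -1, 0, 4)
step 2: normalize row 1 (÷-1) = (0, 1, 0, -2, 3)
  row 0: subtract 2/3×row1 = (1, 0, 1, 1/3, -8/3)
  row 2: subtract -20/3×row1 = (0, 0, -3, -37/3, 65/3)
  row 3: subtract -1×row1 = (0, 0, -1, -2, 7)
step 3: normalize row 2 (÷-3) = (0, 0, 1, 37/9, -65/9)
  row 0: subtract 1×row2 = (1, 0, 0, -34/9, 41/9)
  row 3: subtract -1×row2 = (0, 0, 0, 19/9, -2/9)
step 4: normalize row 3 (÷19/9) = (0, 0, 0, 1, -2/19)
  row 0: subtract -34/9×row3 = (1, 0, 0, 0, 79/19)
  row 1: subtract -2×row3 = (0, 1, 0, 0, 53/19)
  row 2: subtract 37/9×row3 = (0, 0, 1, 0, -129/19)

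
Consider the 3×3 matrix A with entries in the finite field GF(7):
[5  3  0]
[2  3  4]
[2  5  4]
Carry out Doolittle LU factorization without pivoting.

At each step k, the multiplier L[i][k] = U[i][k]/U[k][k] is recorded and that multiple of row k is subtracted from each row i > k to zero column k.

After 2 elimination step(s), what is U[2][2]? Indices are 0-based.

U[2][2] = 1

k=0: U[0][0]=5
  eliminate (1,0): mult=6, new row 1: (0, 6, 4); set L[1][0]=6
  eliminate (2,0): mult=6, new row 2: (0, 1, 4); set L[2][0]=6
k=1: U[1][1]=6
  eliminate (2,1): mult=6, new row 2: (0, 0, 1); set L[2][1]=6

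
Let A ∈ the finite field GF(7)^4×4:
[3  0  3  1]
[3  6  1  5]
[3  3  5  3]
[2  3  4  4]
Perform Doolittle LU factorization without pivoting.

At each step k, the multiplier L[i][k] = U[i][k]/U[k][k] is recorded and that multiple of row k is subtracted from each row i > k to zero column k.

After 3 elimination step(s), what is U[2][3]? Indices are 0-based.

U[2][3] = 0

Step 1: pivot at (0,0) is 3.
  row1 ← row1 − (1)·row0  ⇒  L[1][0]=1, U row1=(0, 6, 5, 4)
  row2 ← row2 − (1)·row0  ⇒  L[2][0]=1, U row2=(0, 3, 2, 2)
  row3 ← row3 − (3)·row0  ⇒  L[3][0]=3, U row3=(0, 3, 2, 1)
Step 2: pivot at (1,1) is 6.
  row2 ← row2 − (4)·row1  ⇒  L[2][1]=4, U row2=(0, 0, 3, 0)
  row3 ← row3 − (4)·row1  ⇒  L[3][1]=4, U row3=(0, 0, 3, 6)
Step 3: pivot at (2,2) is 3.
  row3 ← row3 − (1)·row2  ⇒  L[3][2]=1, U row3=(0, 0, 0, 6)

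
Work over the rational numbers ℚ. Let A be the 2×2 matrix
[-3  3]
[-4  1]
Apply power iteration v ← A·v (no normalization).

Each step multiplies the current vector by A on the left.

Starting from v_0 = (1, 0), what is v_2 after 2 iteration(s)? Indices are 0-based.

v_0 = (1, 0).
v_1 = A·v_0 = (-3, -4).
v_2 = A·v_1 = (-3, 8).

v_2 = (-3, 8)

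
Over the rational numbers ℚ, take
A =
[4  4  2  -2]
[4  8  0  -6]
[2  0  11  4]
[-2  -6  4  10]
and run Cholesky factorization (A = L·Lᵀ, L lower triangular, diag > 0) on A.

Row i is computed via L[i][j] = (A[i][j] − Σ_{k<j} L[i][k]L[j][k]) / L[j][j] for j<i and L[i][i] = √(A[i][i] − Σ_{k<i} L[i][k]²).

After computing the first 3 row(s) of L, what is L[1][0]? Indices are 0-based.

L[1][0] = 2

Step 1: L[0][0] = √(4) = 2.
  L[1][0] = (4) / L[0][0] = 2.
Step 2: L[1][1] = √(4) = 2.
  L[2][0] = (2) / L[0][0] = 1.
  L[2][1] = (-2) / L[1][1] = -1.
Step 3: L[2][2] = √(9) = 3.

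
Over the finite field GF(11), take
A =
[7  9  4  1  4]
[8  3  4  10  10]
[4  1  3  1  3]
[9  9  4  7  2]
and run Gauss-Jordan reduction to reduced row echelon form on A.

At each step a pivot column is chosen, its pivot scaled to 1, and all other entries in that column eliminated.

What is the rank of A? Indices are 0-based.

[1] R0 /= 7  ⇒  (1, 6, 10, 8, 10)
     R1 -= 8·R0  ⇒  (0, 10, 1, 1, 7)
     R2 -= 4·R0  ⇒  (0, 10, 7, 2, 7)
     R3 -= 9·R0  ⇒  (0, 10, 2, 1, 0)
[2] R1 /= 10  ⇒  (0, 1, 10, 10, 4)
     R0 -= 6·R1  ⇒  (1, 0, 5, 3, 8)
     R2 -= 10·R1  ⇒  (0, 0, 6, 1, 0)
     R3 -= 10·R1  ⇒  (0, 0, 1, 0, 4)
[3] R2 /= 6  ⇒  (0, 0, 1, 2, 0)
     R0 -= 5·R2  ⇒  (1, 0, 0, 4, 8)
     R1 -= 10·R2  ⇒  (0, 1, 0, 1, 4)
     R3 -= 1·R2  ⇒  (0, 0, 0, 9, 4)
[4] R3 /= 9  ⇒  (0, 0, 0, 1, 9)
     R0 -= 4·R3  ⇒  (1, 0, 0, 0, 5)
     R1 -= 1·R3  ⇒  (0, 1, 0, 0, 6)
     R2 -= 2·R3  ⇒  (0, 0, 1, 0, 4)

rank = 4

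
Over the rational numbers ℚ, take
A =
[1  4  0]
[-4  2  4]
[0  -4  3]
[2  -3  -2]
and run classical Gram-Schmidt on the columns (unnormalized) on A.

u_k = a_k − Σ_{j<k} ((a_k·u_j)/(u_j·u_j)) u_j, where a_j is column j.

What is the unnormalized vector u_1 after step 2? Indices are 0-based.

u_1 = (94/21, 2/21, -4, -43/21)

Step 1: u_0 = a_0 = (1, -4, 0, 2).
Step 2: u_1 = a_1 − (-10/21)·u_0 = (94/21, 2/21, -4, -43/21).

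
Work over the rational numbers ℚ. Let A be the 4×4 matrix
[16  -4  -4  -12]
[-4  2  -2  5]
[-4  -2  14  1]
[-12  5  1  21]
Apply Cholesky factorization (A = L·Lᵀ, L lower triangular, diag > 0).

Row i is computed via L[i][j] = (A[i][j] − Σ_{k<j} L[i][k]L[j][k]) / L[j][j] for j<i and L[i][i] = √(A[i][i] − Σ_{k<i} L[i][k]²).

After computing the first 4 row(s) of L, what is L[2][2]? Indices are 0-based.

L[2][2] = 2

Step 1: L[0][0] = √(16) = 4.
  L[1][0] = (-4) / L[0][0] = -1.
Step 2: L[1][1] = √(1) = 1.
  L[2][0] = (-4) / L[0][0] = -1.
  L[2][1] = (-3) / L[1][1] = -3.
Step 3: L[2][2] = √(4) = 2.
  L[3][0] = (-12) / L[0][0] = -3.
  L[3][1] = (2) / L[1][1] = 2.
  L[3][2] = (4) / L[2][2] = 2.
Step 4: L[3][3] = √(4) = 2.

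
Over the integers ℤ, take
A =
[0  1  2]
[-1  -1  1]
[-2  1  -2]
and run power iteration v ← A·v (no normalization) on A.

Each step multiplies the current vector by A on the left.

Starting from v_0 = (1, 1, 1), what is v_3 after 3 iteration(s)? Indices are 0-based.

v_0 = (1, 1, 1).
v_1 = A·v_0 = (3, -1, -3).
v_2 = A·v_1 = (-7, -5, -1).
v_3 = A·v_2 = (-7, 11, 11).

v_3 = (-7, 11, 11)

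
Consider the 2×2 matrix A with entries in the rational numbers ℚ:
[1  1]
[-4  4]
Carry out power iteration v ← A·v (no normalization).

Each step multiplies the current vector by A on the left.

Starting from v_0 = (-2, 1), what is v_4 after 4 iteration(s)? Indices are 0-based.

v_0 = (-2, 1).
v_1 = A·v_0 = (-1, 12).
v_2 = A·v_1 = (11, 52).
v_3 = A·v_2 = (63, 164).
v_4 = A·v_3 = (227, 404).

v_4 = (227, 404)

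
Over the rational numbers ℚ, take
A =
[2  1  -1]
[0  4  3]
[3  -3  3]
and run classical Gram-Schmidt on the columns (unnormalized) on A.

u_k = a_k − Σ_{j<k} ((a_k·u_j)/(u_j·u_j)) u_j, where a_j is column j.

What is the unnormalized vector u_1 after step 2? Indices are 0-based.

u_1 = (27/13, 4, -18/13)

Step 1: u_0 = a_0 = (2, 0, 3).
Step 2: u_1 = a_1 − (-7/13)·u_0 = (27/13, 4, -18/13).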